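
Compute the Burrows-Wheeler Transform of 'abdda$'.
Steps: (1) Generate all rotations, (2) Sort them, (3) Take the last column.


Rotations (sorted):
  0: $abdda -> last char: a
  1: a$abdd -> last char: d
  2: abdda$ -> last char: $
  3: bdda$a -> last char: a
  4: da$abd -> last char: d
  5: dda$ab -> last char: b


BWT = ad$adb


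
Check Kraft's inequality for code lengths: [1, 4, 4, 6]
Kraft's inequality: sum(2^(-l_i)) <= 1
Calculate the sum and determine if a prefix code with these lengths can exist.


Sum = 2^(-1) + 2^(-4) + 2^(-4) + 2^(-6)
    = 0.5 + 0.0625 + 0.0625 + 0.015625
    = 41/64 = 0.640625
Since 0.640625 <= 1, Kraft's inequality IS satisfied.
A prefix code with these lengths CAN exist.

Kraft sum = 0.640625. Satisfied.


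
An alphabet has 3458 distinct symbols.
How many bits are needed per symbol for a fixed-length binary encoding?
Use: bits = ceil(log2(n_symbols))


log2(3458) = 11.7557
Bracket: 2^11 = 2048 < 3458 <= 2^12 = 4096
So ceil(log2(3458)) = 12

bits = ceil(log2(3458)) = ceil(11.7557) = 12 bits


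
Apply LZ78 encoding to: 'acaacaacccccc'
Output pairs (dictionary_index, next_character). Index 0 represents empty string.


LZ78 encoding steps:
Dictionary: {0: ''}
Step 1: w='' (idx 0), next='a' -> output (0, 'a'), add 'a' as idx 1
Step 2: w='' (idx 0), next='c' -> output (0, 'c'), add 'c' as idx 2
Step 3: w='a' (idx 1), next='a' -> output (1, 'a'), add 'aa' as idx 3
Step 4: w='c' (idx 2), next='a' -> output (2, 'a'), add 'ca' as idx 4
Step 5: w='a' (idx 1), next='c' -> output (1, 'c'), add 'ac' as idx 5
Step 6: w='c' (idx 2), next='c' -> output (2, 'c'), add 'cc' as idx 6
Step 7: w='cc' (idx 6), next='c' -> output (6, 'c'), add 'ccc' as idx 7


Encoded: [(0, 'a'), (0, 'c'), (1, 'a'), (2, 'a'), (1, 'c'), (2, 'c'), (6, 'c')]


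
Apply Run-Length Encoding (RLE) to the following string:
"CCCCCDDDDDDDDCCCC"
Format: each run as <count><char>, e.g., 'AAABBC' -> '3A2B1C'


Scanning runs left to right:
  i=0: run of 'C' x 5 -> '5C'
  i=5: run of 'D' x 8 -> '8D'
  i=13: run of 'C' x 4 -> '4C'

RLE = 5C8D4C


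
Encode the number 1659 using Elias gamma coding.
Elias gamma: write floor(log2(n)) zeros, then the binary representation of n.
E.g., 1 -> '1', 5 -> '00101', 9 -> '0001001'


num_bits = floor(log2(1659)) + 1 = 11
leading_zeros = num_bits - 1 = 10
binary(1659) = 11001111011

Elias gamma(1659) = '0000000000' + '11001111011' = 000000000011001111011 (21 bits)


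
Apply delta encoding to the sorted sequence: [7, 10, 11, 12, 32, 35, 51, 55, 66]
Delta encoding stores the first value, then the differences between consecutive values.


First value: 7
Deltas:
  10 - 7 = 3
  11 - 10 = 1
  12 - 11 = 1
  32 - 12 = 20
  35 - 32 = 3
  51 - 35 = 16
  55 - 51 = 4
  66 - 55 = 11


Delta encoded: [7, 3, 1, 1, 20, 3, 16, 4, 11]


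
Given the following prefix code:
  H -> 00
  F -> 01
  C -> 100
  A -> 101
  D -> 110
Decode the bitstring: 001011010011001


Decoding step by step:
Bits 00 -> H
Bits 101 -> A
Bits 101 -> A
Bits 00 -> H
Bits 110 -> D
Bits 01 -> F


Decoded message: HAAHDF


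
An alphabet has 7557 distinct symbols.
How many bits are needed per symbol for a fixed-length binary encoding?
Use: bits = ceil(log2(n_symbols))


log2(7557) = 12.8836
Bracket: 2^12 = 4096 < 7557 <= 2^13 = 8192
So ceil(log2(7557)) = 13

bits = ceil(log2(7557)) = ceil(12.8836) = 13 bits


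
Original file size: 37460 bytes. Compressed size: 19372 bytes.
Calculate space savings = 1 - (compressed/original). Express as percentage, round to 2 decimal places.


ratio = compressed/original = 19372/37460 = 0.517138
savings = 1 - ratio = 1 - 0.517138 = 0.482862
as a percentage: 0.482862 * 100 = 48.29%

Space savings = 1 - 19372/37460 = 48.29%


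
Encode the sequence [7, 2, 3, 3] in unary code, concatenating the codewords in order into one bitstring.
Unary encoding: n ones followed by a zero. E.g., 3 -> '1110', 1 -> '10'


Encode each number as n ones followed by a terminating 0:
  7 -> 11111110 (8 bits)
  2 -> 110 (3 bits)
  3 -> 1110 (4 bits)
  3 -> 1110 (4 bits)
Total length = 8 + 3 + 4 + 4 = 19 bits.

Unary([7, 2, 3, 3]) = 1111111011011101110 (19 bits)


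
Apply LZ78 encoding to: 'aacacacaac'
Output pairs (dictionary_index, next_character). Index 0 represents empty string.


LZ78 encoding steps:
Dictionary: {0: ''}
Step 1: w='' (idx 0), next='a' -> output (0, 'a'), add 'a' as idx 1
Step 2: w='a' (idx 1), next='c' -> output (1, 'c'), add 'ac' as idx 2
Step 3: w='ac' (idx 2), next='a' -> output (2, 'a'), add 'aca' as idx 3
Step 4: w='' (idx 0), next='c' -> output (0, 'c'), add 'c' as idx 4
Step 5: w='a' (idx 1), next='a' -> output (1, 'a'), add 'aa' as idx 5
Step 6: w='c' (idx 4), end of input -> output (4, '')


Encoded: [(0, 'a'), (1, 'c'), (2, 'a'), (0, 'c'), (1, 'a'), (4, '')]


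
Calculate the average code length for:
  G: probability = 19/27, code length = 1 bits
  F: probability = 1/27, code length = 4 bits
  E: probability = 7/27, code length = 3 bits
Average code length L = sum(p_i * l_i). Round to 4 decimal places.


Weighted contributions p_i * l_i:
  G: (19/27) * 1 = 19/27
  F: (1/27) * 4 = 4/27
  E: (7/27) * 3 = 21/27
Sum = (19 + 4 + 21)/27 = 44/27

L = 44/27 = 1.6296 bits/symbol


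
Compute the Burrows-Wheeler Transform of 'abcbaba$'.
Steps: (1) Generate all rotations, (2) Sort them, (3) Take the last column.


Rotations (sorted):
  0: $abcbaba -> last char: a
  1: a$abcbab -> last char: b
  2: aba$abcb -> last char: b
  3: abcbaba$ -> last char: $
  4: ba$abcba -> last char: a
  5: baba$abc -> last char: c
  6: bcbaba$a -> last char: a
  7: cbaba$ab -> last char: b


BWT = abb$acab


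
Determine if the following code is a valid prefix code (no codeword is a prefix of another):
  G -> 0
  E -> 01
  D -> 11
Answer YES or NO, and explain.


Checking each pair (does one codeword prefix another?):
  G='0' vs E='01': prefix -- VIOLATION

NO -- this is NOT a valid prefix code. G (0) is a prefix of E (01).


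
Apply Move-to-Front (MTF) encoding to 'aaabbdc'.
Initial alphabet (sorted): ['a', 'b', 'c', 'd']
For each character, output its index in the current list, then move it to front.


MTF encoding:
'a': index 0 in ['a', 'b', 'c', 'd'] -> ['a', 'b', 'c', 'd']
'a': index 0 in ['a', 'b', 'c', 'd'] -> ['a', 'b', 'c', 'd']
'a': index 0 in ['a', 'b', 'c', 'd'] -> ['a', 'b', 'c', 'd']
'b': index 1 in ['a', 'b', 'c', 'd'] -> ['b', 'a', 'c', 'd']
'b': index 0 in ['b', 'a', 'c', 'd'] -> ['b', 'a', 'c', 'd']
'd': index 3 in ['b', 'a', 'c', 'd'] -> ['d', 'b', 'a', 'c']
'c': index 3 in ['d', 'b', 'a', 'c'] -> ['c', 'd', 'b', 'a']


Output: [0, 0, 0, 1, 0, 3, 3]


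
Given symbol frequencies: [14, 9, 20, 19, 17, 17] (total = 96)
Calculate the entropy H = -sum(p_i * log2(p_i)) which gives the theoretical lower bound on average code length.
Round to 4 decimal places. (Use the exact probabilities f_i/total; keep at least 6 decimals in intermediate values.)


Per-symbol terms -p_i * log2(p_i) with p_i = f_i/96:
  p = 14/96 = 0.145833: log2(p) = -2.777608, -p*log2(p) = 0.405068
  p = 9/96 = 0.093750: log2(p) = -3.415037, -p*log2(p) = 0.320160
  p = 20/96 = 0.208333: log2(p) = -2.263034, -p*log2(p) = 0.471466
  p = 19/96 = 0.197917: log2(p) = -2.337035, -p*log2(p) = 0.462538
  p = 17/96 = 0.177083: log2(p) = -2.497500, -p*log2(p) = 0.442266
  p = 17/96 = 0.177083: log2(p) = -2.497500, -p*log2(p) = 0.442266
H = 0.405068 + 0.320160 + 0.471466 + 0.462538 + 0.442266 + 0.442266 = 2.543764

H = 2.5438 bits/symbol


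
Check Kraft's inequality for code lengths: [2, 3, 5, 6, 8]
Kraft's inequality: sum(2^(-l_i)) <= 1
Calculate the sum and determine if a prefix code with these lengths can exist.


Sum = 2^(-2) + 2^(-3) + 2^(-5) + 2^(-6) + 2^(-8)
    = 0.25 + 0.125 + 0.03125 + 0.015625 + 0.00390625
    = 109/256 = 0.42578125
Since 0.42578125 <= 1, Kraft's inequality IS satisfied.
A prefix code with these lengths CAN exist.

Kraft sum = 0.42578125. Satisfied.


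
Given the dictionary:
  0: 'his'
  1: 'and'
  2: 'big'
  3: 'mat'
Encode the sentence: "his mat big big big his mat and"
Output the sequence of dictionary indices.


Look up each word in the dictionary:
  'his' -> 0
  'mat' -> 3
  'big' -> 2
  'big' -> 2
  'big' -> 2
  'his' -> 0
  'mat' -> 3
  'and' -> 1

Encoded: [0, 3, 2, 2, 2, 0, 3, 1]


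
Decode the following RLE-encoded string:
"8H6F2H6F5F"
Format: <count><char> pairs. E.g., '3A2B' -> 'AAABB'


Expanding each <count><char> pair:
  8H -> 'HHHHHHHH'
  6F -> 'FFFFFF'
  2H -> 'HH'
  6F -> 'FFFFFF'
  5F -> 'FFFFF'

Decoded = HHHHHHHHFFFFFFHHFFFFFFFFFFF


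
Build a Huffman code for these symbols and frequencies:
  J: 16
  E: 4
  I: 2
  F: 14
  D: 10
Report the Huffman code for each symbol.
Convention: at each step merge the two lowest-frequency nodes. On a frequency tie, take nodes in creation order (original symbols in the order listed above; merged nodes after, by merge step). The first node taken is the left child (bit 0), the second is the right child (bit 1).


Huffman tree construction:
Step 1: Merge I(2) + E(4) = 6
Step 2: Merge (I+E)(6) + D(10) = 16
Step 3: Merge F(14) + J(16) = 30
Step 4: Merge ((I+E)+D)(16) + (F+J)(30) = 46
Read each symbol's code off the tree from the root (left child = 0, right child = 1).

Codes:
  J: 11 (length 2)
  E: 001 (length 3)
  I: 000 (length 3)
  F: 10 (length 2)
  D: 01 (length 2)
Average code length: 98/46 = 2.1304 bits/symbol


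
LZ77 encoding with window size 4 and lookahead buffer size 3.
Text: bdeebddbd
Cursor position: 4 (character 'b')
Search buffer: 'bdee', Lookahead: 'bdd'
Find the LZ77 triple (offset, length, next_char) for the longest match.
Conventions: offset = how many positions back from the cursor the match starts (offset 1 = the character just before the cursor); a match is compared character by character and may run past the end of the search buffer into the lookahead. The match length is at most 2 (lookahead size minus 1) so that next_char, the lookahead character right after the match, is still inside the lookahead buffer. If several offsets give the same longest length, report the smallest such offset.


Try each offset into the search buffer:
  offset=1 (pos 3, char 'e'): match length 0
  offset=2 (pos 2, char 'e'): match length 0
  offset=3 (pos 1, char 'd'): match length 0
  offset=4 (pos 0, char 'b'): match length 2
Longest match has length 2 at offset 4.
next_char = character at position 4 + 2 = 6 -> 'd'

Best match: offset=4, length=2 (matching 'bd' starting at position 0)
LZ77 triple: (4, 2, 'd')


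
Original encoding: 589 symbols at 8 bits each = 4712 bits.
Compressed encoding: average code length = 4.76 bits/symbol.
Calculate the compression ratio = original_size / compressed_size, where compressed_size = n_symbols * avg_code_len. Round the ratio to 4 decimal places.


original_size = n_symbols * orig_bits = 589 * 8 = 4712 bits
compressed_size = n_symbols * avg_code_len = 589 * 4.76 = 2803.64 bits
ratio = original_size / compressed_size = 4712 / 2803.64 = 1.6807

Compression ratio = 1.6807


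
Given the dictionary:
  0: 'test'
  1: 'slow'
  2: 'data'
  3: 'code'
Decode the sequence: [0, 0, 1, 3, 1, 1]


Look up each index in the dictionary:
  0 -> 'test'
  0 -> 'test'
  1 -> 'slow'
  3 -> 'code'
  1 -> 'slow'
  1 -> 'slow'

Decoded: "test test slow code slow slow"


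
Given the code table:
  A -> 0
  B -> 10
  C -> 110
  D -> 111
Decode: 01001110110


Decoding:
0 -> A
10 -> B
0 -> A
111 -> D
0 -> A
110 -> C


Result: ABADAC


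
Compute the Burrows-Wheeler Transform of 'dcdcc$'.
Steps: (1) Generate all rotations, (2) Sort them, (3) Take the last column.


Rotations (sorted):
  0: $dcdcc -> last char: c
  1: c$dcdc -> last char: c
  2: cc$dcd -> last char: d
  3: cdcc$d -> last char: d
  4: dcc$dc -> last char: c
  5: dcdcc$ -> last char: $


BWT = ccddc$


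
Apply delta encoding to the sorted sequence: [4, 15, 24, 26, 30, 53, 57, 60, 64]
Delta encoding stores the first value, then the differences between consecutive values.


First value: 4
Deltas:
  15 - 4 = 11
  24 - 15 = 9
  26 - 24 = 2
  30 - 26 = 4
  53 - 30 = 23
  57 - 53 = 4
  60 - 57 = 3
  64 - 60 = 4


Delta encoded: [4, 11, 9, 2, 4, 23, 4, 3, 4]


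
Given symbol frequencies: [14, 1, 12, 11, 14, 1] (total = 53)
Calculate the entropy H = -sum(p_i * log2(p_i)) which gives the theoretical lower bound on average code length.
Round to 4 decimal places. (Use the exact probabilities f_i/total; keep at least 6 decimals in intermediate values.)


Per-symbol terms -p_i * log2(p_i) with p_i = f_i/53:
  p = 14/53 = 0.264151: log2(p) = -1.920566, -p*log2(p) = 0.507319
  p = 1/53 = 0.018868: log2(p) = -5.727920, -p*log2(p) = 0.108074
  p = 12/53 = 0.226415: log2(p) = -2.142958, -p*log2(p) = 0.485198
  p = 11/53 = 0.207547: log2(p) = -2.268489, -p*log2(p) = 0.470818
  p = 14/53 = 0.264151: log2(p) = -1.920566, -p*log2(p) = 0.507319
  p = 1/53 = 0.018868: log2(p) = -5.727920, -p*log2(p) = 0.108074
H = 0.507319 + 0.108074 + 0.485198 + 0.470818 + 0.507319 + 0.108074 = 2.186802

H = 2.1868 bits/symbol


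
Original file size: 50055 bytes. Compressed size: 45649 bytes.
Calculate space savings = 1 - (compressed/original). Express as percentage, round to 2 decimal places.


ratio = compressed/original = 45649/50055 = 0.911977
savings = 1 - ratio = 1 - 0.911977 = 0.088023
as a percentage: 0.088023 * 100 = 8.8%

Space savings = 1 - 45649/50055 = 8.8%


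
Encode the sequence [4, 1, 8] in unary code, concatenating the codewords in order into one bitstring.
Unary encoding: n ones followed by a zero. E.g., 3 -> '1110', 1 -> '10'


Encode each number as n ones followed by a terminating 0:
  4 -> 11110 (5 bits)
  1 -> 10 (2 bits)
  8 -> 111111110 (9 bits)
Total length = 5 + 2 + 9 = 16 bits.

Unary([4, 1, 8]) = 1111010111111110 (16 bits)


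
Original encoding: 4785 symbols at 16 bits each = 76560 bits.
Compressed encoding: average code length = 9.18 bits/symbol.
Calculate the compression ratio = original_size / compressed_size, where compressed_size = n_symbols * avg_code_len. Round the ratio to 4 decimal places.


original_size = n_symbols * orig_bits = 4785 * 16 = 76560 bits
compressed_size = n_symbols * avg_code_len = 4785 * 9.18 = 43926.3 bits
ratio = original_size / compressed_size = 76560 / 43926.3 = 1.7429

Compression ratio = 1.7429


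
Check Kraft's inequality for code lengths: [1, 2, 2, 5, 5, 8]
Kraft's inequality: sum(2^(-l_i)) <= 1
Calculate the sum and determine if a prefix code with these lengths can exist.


Sum = 2^(-1) + 2^(-2) + 2^(-2) + 2^(-5) + 2^(-5) + 2^(-8)
    = 0.5 + 0.25 + 0.25 + 0.03125 + 0.03125 + 0.00390625
    = 273/256 = 1.06640625
Since 1.06640625 > 1, Kraft's inequality is NOT satisfied.
A prefix code with these lengths CANNOT exist.

Kraft sum = 1.06640625. Not satisfied.


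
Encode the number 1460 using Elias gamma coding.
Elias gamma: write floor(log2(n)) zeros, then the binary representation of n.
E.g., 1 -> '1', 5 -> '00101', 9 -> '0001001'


num_bits = floor(log2(1460)) + 1 = 11
leading_zeros = num_bits - 1 = 10
binary(1460) = 10110110100

Elias gamma(1460) = '0000000000' + '10110110100' = 000000000010110110100 (21 bits)


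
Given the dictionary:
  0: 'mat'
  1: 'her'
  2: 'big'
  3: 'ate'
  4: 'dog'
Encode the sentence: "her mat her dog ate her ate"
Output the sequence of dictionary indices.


Look up each word in the dictionary:
  'her' -> 1
  'mat' -> 0
  'her' -> 1
  'dog' -> 4
  'ate' -> 3
  'her' -> 1
  'ate' -> 3

Encoded: [1, 0, 1, 4, 3, 1, 3]


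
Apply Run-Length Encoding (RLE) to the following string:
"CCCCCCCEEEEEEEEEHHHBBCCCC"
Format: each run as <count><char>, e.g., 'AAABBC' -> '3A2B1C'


Scanning runs left to right:
  i=0: run of 'C' x 7 -> '7C'
  i=7: run of 'E' x 9 -> '9E'
  i=16: run of 'H' x 3 -> '3H'
  i=19: run of 'B' x 2 -> '2B'
  i=21: run of 'C' x 4 -> '4C'

RLE = 7C9E3H2B4C


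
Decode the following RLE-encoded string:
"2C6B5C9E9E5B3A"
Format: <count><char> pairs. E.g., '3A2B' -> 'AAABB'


Expanding each <count><char> pair:
  2C -> 'CC'
  6B -> 'BBBBBB'
  5C -> 'CCCCC'
  9E -> 'EEEEEEEEE'
  9E -> 'EEEEEEEEE'
  5B -> 'BBBBB'
  3A -> 'AAA'

Decoded = CCBBBBBBCCCCCEEEEEEEEEEEEEEEEEEBBBBBAAA


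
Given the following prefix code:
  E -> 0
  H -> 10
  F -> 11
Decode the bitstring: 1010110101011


Decoding step by step:
Bits 10 -> H
Bits 10 -> H
Bits 11 -> F
Bits 0 -> E
Bits 10 -> H
Bits 10 -> H
Bits 11 -> F


Decoded message: HHFEHHF


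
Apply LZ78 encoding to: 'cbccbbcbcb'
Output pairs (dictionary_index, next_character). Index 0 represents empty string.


LZ78 encoding steps:
Dictionary: {0: ''}
Step 1: w='' (idx 0), next='c' -> output (0, 'c'), add 'c' as idx 1
Step 2: w='' (idx 0), next='b' -> output (0, 'b'), add 'b' as idx 2
Step 3: w='c' (idx 1), next='c' -> output (1, 'c'), add 'cc' as idx 3
Step 4: w='b' (idx 2), next='b' -> output (2, 'b'), add 'bb' as idx 4
Step 5: w='c' (idx 1), next='b' -> output (1, 'b'), add 'cb' as idx 5
Step 6: w='cb' (idx 5), end of input -> output (5, '')


Encoded: [(0, 'c'), (0, 'b'), (1, 'c'), (2, 'b'), (1, 'b'), (5, '')]


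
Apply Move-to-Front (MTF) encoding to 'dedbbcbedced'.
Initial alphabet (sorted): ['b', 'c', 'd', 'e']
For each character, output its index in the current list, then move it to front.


MTF encoding:
'd': index 2 in ['b', 'c', 'd', 'e'] -> ['d', 'b', 'c', 'e']
'e': index 3 in ['d', 'b', 'c', 'e'] -> ['e', 'd', 'b', 'c']
'd': index 1 in ['e', 'd', 'b', 'c'] -> ['d', 'e', 'b', 'c']
'b': index 2 in ['d', 'e', 'b', 'c'] -> ['b', 'd', 'e', 'c']
'b': index 0 in ['b', 'd', 'e', 'c'] -> ['b', 'd', 'e', 'c']
'c': index 3 in ['b', 'd', 'e', 'c'] -> ['c', 'b', 'd', 'e']
'b': index 1 in ['c', 'b', 'd', 'e'] -> ['b', 'c', 'd', 'e']
'e': index 3 in ['b', 'c', 'd', 'e'] -> ['e', 'b', 'c', 'd']
'd': index 3 in ['e', 'b', 'c', 'd'] -> ['d', 'e', 'b', 'c']
'c': index 3 in ['d', 'e', 'b', 'c'] -> ['c', 'd', 'e', 'b']
'e': index 2 in ['c', 'd', 'e', 'b'] -> ['e', 'c', 'd', 'b']
'd': index 2 in ['e', 'c', 'd', 'b'] -> ['d', 'e', 'c', 'b']


Output: [2, 3, 1, 2, 0, 3, 1, 3, 3, 3, 2, 2]


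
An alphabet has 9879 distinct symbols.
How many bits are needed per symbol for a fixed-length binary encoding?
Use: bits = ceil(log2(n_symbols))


log2(9879) = 13.2701
Bracket: 2^13 = 8192 < 9879 <= 2^14 = 16384
So ceil(log2(9879)) = 14

bits = ceil(log2(9879)) = ceil(13.2701) = 14 bits


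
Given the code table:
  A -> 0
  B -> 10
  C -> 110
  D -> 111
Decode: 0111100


Decoding:
0 -> A
111 -> D
10 -> B
0 -> A


Result: ADBA


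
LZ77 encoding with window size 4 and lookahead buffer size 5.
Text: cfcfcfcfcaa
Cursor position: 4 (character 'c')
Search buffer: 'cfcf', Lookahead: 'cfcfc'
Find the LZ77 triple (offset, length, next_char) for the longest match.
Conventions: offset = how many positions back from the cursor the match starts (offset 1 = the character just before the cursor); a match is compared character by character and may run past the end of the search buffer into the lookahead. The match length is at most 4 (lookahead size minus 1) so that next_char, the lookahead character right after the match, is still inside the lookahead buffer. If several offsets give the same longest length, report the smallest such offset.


Try each offset into the search buffer:
  offset=1 (pos 3, char 'f'): match length 0
  offset=2 (pos 2, char 'c'): match length 4
  offset=3 (pos 1, char 'f'): match length 0
  offset=4 (pos 0, char 'c'): match length 4
Longest match has length 4, found at offsets 2, 4; take the smallest, offset 2.
next_char = character at position 4 + 4 = 8 -> 'c'

Best match: offset=2, length=4 (matching 'cfcf' starting at position 2)
LZ77 triple: (2, 4, 'c')


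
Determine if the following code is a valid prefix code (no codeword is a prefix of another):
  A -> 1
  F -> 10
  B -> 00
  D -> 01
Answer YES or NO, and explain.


Checking each pair (does one codeword prefix another?):
  A='1' vs F='10': prefix -- VIOLATION

NO -- this is NOT a valid prefix code. A (1) is a prefix of F (10).


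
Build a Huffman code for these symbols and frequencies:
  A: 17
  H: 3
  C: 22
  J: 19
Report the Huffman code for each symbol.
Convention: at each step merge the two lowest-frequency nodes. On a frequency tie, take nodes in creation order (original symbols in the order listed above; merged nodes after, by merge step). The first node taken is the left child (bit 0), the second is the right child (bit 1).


Huffman tree construction:
Step 1: Merge H(3) + A(17) = 20
Step 2: Merge J(19) + (H+A)(20) = 39
Step 3: Merge C(22) + (J+(H+A))(39) = 61
Read each symbol's code off the tree from the root (left child = 0, right child = 1).

Codes:
  A: 111 (length 3)
  H: 110 (length 3)
  C: 0 (length 1)
  J: 10 (length 2)
Average code length: 120/61 = 1.9672 bits/symbol


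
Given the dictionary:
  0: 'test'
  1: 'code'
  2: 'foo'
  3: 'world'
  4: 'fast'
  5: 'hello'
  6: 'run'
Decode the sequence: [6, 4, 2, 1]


Look up each index in the dictionary:
  6 -> 'run'
  4 -> 'fast'
  2 -> 'foo'
  1 -> 'code'

Decoded: "run fast foo code"


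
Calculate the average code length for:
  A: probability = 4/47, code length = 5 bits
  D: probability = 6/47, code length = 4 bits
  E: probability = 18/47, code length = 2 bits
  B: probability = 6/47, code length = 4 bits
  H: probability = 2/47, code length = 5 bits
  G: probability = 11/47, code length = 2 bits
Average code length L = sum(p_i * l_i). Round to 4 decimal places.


Weighted contributions p_i * l_i:
  A: (4/47) * 5 = 20/47
  D: (6/47) * 4 = 24/47
  E: (18/47) * 2 = 36/47
  B: (6/47) * 4 = 24/47
  H: (2/47) * 5 = 10/47
  G: (11/47) * 2 = 22/47
Sum = (20 + 24 + 36 + 24 + 10 + 22)/47 = 136/47

L = 136/47 = 2.8936 bits/symbol


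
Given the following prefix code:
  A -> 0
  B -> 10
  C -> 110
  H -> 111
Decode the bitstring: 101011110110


Decoding step by step:
Bits 10 -> B
Bits 10 -> B
Bits 111 -> H
Bits 10 -> B
Bits 110 -> C


Decoded message: BBHBC


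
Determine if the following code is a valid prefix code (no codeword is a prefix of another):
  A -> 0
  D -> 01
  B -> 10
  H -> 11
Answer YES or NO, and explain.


Checking each pair (does one codeword prefix another?):
  A='0' vs D='01': prefix -- VIOLATION

NO -- this is NOT a valid prefix code. A (0) is a prefix of D (01).


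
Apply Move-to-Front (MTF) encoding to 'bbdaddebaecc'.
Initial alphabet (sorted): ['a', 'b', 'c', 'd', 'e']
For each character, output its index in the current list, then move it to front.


MTF encoding:
'b': index 1 in ['a', 'b', 'c', 'd', 'e'] -> ['b', 'a', 'c', 'd', 'e']
'b': index 0 in ['b', 'a', 'c', 'd', 'e'] -> ['b', 'a', 'c', 'd', 'e']
'd': index 3 in ['b', 'a', 'c', 'd', 'e'] -> ['d', 'b', 'a', 'c', 'e']
'a': index 2 in ['d', 'b', 'a', 'c', 'e'] -> ['a', 'd', 'b', 'c', 'e']
'd': index 1 in ['a', 'd', 'b', 'c', 'e'] -> ['d', 'a', 'b', 'c', 'e']
'd': index 0 in ['d', 'a', 'b', 'c', 'e'] -> ['d', 'a', 'b', 'c', 'e']
'e': index 4 in ['d', 'a', 'b', 'c', 'e'] -> ['e', 'd', 'a', 'b', 'c']
'b': index 3 in ['e', 'd', 'a', 'b', 'c'] -> ['b', 'e', 'd', 'a', 'c']
'a': index 3 in ['b', 'e', 'd', 'a', 'c'] -> ['a', 'b', 'e', 'd', 'c']
'e': index 2 in ['a', 'b', 'e', 'd', 'c'] -> ['e', 'a', 'b', 'd', 'c']
'c': index 4 in ['e', 'a', 'b', 'd', 'c'] -> ['c', 'e', 'a', 'b', 'd']
'c': index 0 in ['c', 'e', 'a', 'b', 'd'] -> ['c', 'e', 'a', 'b', 'd']


Output: [1, 0, 3, 2, 1, 0, 4, 3, 3, 2, 4, 0]


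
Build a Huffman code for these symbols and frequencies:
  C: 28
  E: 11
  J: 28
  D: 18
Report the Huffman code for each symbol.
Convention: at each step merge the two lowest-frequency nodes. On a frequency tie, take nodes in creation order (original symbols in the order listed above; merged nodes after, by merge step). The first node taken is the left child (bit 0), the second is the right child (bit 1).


Huffman tree construction:
Step 1: Merge E(11) + D(18) = 29
Step 2: Merge C(28) + J(28) = 56
Step 3: Merge (E+D)(29) + (C+J)(56) = 85
Read each symbol's code off the tree from the root (left child = 0, right child = 1).

Codes:
  C: 10 (length 2)
  E: 00 (length 2)
  J: 11 (length 2)
  D: 01 (length 2)
Average code length: 170/85 = 2.0000 bits/symbol


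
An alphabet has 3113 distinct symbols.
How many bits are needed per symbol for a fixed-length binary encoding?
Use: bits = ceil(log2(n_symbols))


log2(3113) = 11.6041
Bracket: 2^11 = 2048 < 3113 <= 2^12 = 4096
So ceil(log2(3113)) = 12

bits = ceil(log2(3113)) = ceil(11.6041) = 12 bits


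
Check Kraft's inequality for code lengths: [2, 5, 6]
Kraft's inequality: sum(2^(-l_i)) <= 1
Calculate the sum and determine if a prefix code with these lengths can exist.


Sum = 2^(-2) + 2^(-5) + 2^(-6)
    = 0.25 + 0.03125 + 0.015625
    = 19/64 = 0.296875
Since 0.296875 <= 1, Kraft's inequality IS satisfied.
A prefix code with these lengths CAN exist.

Kraft sum = 0.296875. Satisfied.


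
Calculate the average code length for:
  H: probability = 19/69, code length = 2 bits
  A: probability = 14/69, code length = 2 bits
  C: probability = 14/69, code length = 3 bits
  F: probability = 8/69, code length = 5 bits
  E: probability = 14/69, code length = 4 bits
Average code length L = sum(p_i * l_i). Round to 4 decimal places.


Weighted contributions p_i * l_i:
  H: (19/69) * 2 = 38/69
  A: (14/69) * 2 = 28/69
  C: (14/69) * 3 = 42/69
  F: (8/69) * 5 = 40/69
  E: (14/69) * 4 = 56/69
Sum = (38 + 28 + 42 + 40 + 56)/69 = 204/69

L = 204/69 = 2.9565 bits/symbol


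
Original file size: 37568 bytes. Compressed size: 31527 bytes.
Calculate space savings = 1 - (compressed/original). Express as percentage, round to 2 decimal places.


ratio = compressed/original = 31527/37568 = 0.839198
savings = 1 - ratio = 1 - 0.839198 = 0.160802
as a percentage: 0.160802 * 100 = 16.08%

Space savings = 1 - 31527/37568 = 16.08%


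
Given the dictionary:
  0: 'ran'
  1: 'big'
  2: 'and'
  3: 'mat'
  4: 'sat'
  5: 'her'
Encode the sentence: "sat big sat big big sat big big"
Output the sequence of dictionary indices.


Look up each word in the dictionary:
  'sat' -> 4
  'big' -> 1
  'sat' -> 4
  'big' -> 1
  'big' -> 1
  'sat' -> 4
  'big' -> 1
  'big' -> 1

Encoded: [4, 1, 4, 1, 1, 4, 1, 1]


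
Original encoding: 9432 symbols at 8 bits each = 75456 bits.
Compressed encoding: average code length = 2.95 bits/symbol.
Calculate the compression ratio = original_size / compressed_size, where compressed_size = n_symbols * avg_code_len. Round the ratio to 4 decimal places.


original_size = n_symbols * orig_bits = 9432 * 8 = 75456 bits
compressed_size = n_symbols * avg_code_len = 9432 * 2.95 = 27824.4 bits
ratio = original_size / compressed_size = 75456 / 27824.4 = 2.7119

Compression ratio = 2.7119


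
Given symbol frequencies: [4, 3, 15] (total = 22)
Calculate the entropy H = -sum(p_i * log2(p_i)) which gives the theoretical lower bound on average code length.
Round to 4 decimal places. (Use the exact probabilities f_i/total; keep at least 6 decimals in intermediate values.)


Per-symbol terms -p_i * log2(p_i) with p_i = f_i/22:
  p = 4/22 = 0.181818: log2(p) = -2.459432, -p*log2(p) = 0.447169
  p = 3/22 = 0.136364: log2(p) = -2.874469, -p*log2(p) = 0.391973
  p = 15/22 = 0.681818: log2(p) = -0.552541, -p*log2(p) = 0.376733
H = 0.447169 + 0.391973 + 0.376733 = 1.215875

H = 1.2159 bits/symbol


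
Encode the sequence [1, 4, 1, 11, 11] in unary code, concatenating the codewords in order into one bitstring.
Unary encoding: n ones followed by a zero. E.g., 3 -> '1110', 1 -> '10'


Encode each number as n ones followed by a terminating 0:
  1 -> 10 (2 bits)
  4 -> 11110 (5 bits)
  1 -> 10 (2 bits)
  11 -> 111111111110 (12 bits)
  11 -> 111111111110 (12 bits)
Total length = 2 + 5 + 2 + 12 + 12 = 33 bits.

Unary([1, 4, 1, 11, 11]) = 101111010111111111110111111111110 (33 bits)


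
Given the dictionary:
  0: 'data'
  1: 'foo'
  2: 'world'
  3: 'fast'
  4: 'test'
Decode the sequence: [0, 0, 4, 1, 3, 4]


Look up each index in the dictionary:
  0 -> 'data'
  0 -> 'data'
  4 -> 'test'
  1 -> 'foo'
  3 -> 'fast'
  4 -> 'test'

Decoded: "data data test foo fast test"


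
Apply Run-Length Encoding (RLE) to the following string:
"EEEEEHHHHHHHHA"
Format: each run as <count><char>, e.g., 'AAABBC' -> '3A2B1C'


Scanning runs left to right:
  i=0: run of 'E' x 5 -> '5E'
  i=5: run of 'H' x 8 -> '8H'
  i=13: run of 'A' x 1 -> '1A'

RLE = 5E8H1A


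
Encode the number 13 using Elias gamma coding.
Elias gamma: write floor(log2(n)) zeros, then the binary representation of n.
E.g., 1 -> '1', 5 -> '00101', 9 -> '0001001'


num_bits = floor(log2(13)) + 1 = 4
leading_zeros = num_bits - 1 = 3
binary(13) = 1101

Elias gamma(13) = '000' + '1101' = 0001101 (7 bits)


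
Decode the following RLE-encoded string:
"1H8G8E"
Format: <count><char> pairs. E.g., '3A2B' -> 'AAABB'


Expanding each <count><char> pair:
  1H -> 'H'
  8G -> 'GGGGGGGG'
  8E -> 'EEEEEEEE'

Decoded = HGGGGGGGGEEEEEEEE


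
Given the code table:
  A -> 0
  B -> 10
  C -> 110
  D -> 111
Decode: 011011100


Decoding:
0 -> A
110 -> C
111 -> D
0 -> A
0 -> A


Result: ACDAA


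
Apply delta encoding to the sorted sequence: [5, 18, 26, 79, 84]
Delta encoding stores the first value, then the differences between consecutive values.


First value: 5
Deltas:
  18 - 5 = 13
  26 - 18 = 8
  79 - 26 = 53
  84 - 79 = 5


Delta encoded: [5, 13, 8, 53, 5]


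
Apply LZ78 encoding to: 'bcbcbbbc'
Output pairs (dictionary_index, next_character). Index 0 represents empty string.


LZ78 encoding steps:
Dictionary: {0: ''}
Step 1: w='' (idx 0), next='b' -> output (0, 'b'), add 'b' as idx 1
Step 2: w='' (idx 0), next='c' -> output (0, 'c'), add 'c' as idx 2
Step 3: w='b' (idx 1), next='c' -> output (1, 'c'), add 'bc' as idx 3
Step 4: w='b' (idx 1), next='b' -> output (1, 'b'), add 'bb' as idx 4
Step 5: w='bc' (idx 3), end of input -> output (3, '')


Encoded: [(0, 'b'), (0, 'c'), (1, 'c'), (1, 'b'), (3, '')]


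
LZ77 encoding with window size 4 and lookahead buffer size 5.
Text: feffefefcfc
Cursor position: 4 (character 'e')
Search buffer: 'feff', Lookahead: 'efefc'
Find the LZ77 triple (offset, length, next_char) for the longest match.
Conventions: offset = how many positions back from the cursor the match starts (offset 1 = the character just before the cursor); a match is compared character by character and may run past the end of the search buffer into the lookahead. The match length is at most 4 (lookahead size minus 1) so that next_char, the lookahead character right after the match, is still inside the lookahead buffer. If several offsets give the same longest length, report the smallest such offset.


Try each offset into the search buffer:
  offset=1 (pos 3, char 'f'): match length 0
  offset=2 (pos 2, char 'f'): match length 0
  offset=3 (pos 1, char 'e'): match length 2
  offset=4 (pos 0, char 'f'): match length 0
Longest match has length 2 at offset 3.
next_char = character at position 4 + 2 = 6 -> 'e'

Best match: offset=3, length=2 (matching 'ef' starting at position 1)
LZ77 triple: (3, 2, 'e')


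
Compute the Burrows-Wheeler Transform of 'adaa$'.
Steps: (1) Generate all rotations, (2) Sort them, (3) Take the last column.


Rotations (sorted):
  0: $adaa -> last char: a
  1: a$ada -> last char: a
  2: aa$ad -> last char: d
  3: adaa$ -> last char: $
  4: daa$a -> last char: a


BWT = aad$a


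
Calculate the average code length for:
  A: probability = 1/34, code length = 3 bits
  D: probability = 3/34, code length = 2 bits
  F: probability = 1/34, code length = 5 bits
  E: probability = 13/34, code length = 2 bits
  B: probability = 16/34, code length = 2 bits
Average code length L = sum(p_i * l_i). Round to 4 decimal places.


Weighted contributions p_i * l_i:
  A: (1/34) * 3 = 3/34
  D: (3/34) * 2 = 6/34
  F: (1/34) * 5 = 5/34
  E: (13/34) * 2 = 26/34
  B: (16/34) * 2 = 32/34
Sum = (3 + 6 + 5 + 26 + 32)/34 = 72/34

L = 72/34 = 2.1176 bits/symbol


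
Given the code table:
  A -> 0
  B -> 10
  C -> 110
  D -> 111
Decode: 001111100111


Decoding:
0 -> A
0 -> A
111 -> D
110 -> C
0 -> A
111 -> D


Result: AADCAD


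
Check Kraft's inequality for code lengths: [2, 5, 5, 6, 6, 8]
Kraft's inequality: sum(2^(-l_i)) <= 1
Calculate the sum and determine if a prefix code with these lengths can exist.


Sum = 2^(-2) + 2^(-5) + 2^(-5) + 2^(-6) + 2^(-6) + 2^(-8)
    = 0.25 + 0.03125 + 0.03125 + 0.015625 + 0.015625 + 0.00390625
    = 89/256 = 0.34765625
Since 0.34765625 <= 1, Kraft's inequality IS satisfied.
A prefix code with these lengths CAN exist.

Kraft sum = 0.34765625. Satisfied.


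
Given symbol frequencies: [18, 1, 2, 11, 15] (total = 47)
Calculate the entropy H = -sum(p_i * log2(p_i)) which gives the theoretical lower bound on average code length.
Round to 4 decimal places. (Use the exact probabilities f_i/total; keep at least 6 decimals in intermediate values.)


Per-symbol terms -p_i * log2(p_i) with p_i = f_i/47:
  p = 18/47 = 0.382979: log2(p) = -1.384664, -p*log2(p) = 0.530297
  p = 1/47 = 0.021277: log2(p) = -5.554589, -p*log2(p) = 0.118183
  p = 2/47 = 0.042553: log2(p) = -4.554589, -p*log2(p) = 0.193812
  p = 11/47 = 0.234043: log2(p) = -2.095157, -p*log2(p) = 0.490356
  p = 15/47 = 0.319149: log2(p) = -1.647698, -p*log2(p) = 0.525861
H = 0.530297 + 0.118183 + 0.193812 + 0.490356 + 0.525861 = 1.858509

H = 1.8585 bits/symbol


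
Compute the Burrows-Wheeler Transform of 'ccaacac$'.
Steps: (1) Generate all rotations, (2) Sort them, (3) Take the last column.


Rotations (sorted):
  0: $ccaacac -> last char: c
  1: aacac$cc -> last char: c
  2: ac$ccaac -> last char: c
  3: acac$cca -> last char: a
  4: c$ccaaca -> last char: a
  5: caacac$c -> last char: c
  6: cac$ccaa -> last char: a
  7: ccaacac$ -> last char: $


BWT = cccaaca$


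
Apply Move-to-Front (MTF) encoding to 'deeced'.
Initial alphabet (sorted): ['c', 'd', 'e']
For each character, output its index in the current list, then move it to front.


MTF encoding:
'd': index 1 in ['c', 'd', 'e'] -> ['d', 'c', 'e']
'e': index 2 in ['d', 'c', 'e'] -> ['e', 'd', 'c']
'e': index 0 in ['e', 'd', 'c'] -> ['e', 'd', 'c']
'c': index 2 in ['e', 'd', 'c'] -> ['c', 'e', 'd']
'e': index 1 in ['c', 'e', 'd'] -> ['e', 'c', 'd']
'd': index 2 in ['e', 'c', 'd'] -> ['d', 'e', 'c']


Output: [1, 2, 0, 2, 1, 2]


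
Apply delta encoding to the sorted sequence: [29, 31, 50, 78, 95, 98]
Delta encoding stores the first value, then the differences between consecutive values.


First value: 29
Deltas:
  31 - 29 = 2
  50 - 31 = 19
  78 - 50 = 28
  95 - 78 = 17
  98 - 95 = 3


Delta encoded: [29, 2, 19, 28, 17, 3]


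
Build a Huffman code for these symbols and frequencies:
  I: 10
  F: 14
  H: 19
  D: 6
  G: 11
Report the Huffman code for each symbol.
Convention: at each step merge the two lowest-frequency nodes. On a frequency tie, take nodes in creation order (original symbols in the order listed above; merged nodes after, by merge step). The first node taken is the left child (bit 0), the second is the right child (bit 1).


Huffman tree construction:
Step 1: Merge D(6) + I(10) = 16
Step 2: Merge G(11) + F(14) = 25
Step 3: Merge (D+I)(16) + H(19) = 35
Step 4: Merge (G+F)(25) + ((D+I)+H)(35) = 60
Read each symbol's code off the tree from the root (left child = 0, right child = 1).

Codes:
  I: 101 (length 3)
  F: 01 (length 2)
  H: 11 (length 2)
  D: 100 (length 3)
  G: 00 (length 2)
Average code length: 136/60 = 2.2667 bits/symbol


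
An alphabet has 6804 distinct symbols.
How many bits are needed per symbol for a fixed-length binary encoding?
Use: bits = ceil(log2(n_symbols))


log2(6804) = 12.7322
Bracket: 2^12 = 4096 < 6804 <= 2^13 = 8192
So ceil(log2(6804)) = 13

bits = ceil(log2(6804)) = ceil(12.7322) = 13 bits


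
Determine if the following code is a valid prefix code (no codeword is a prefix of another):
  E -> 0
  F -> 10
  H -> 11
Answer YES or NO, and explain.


Checking each pair (does one codeword prefix another?):
  E='0' vs F='10': no prefix
  E='0' vs H='11': no prefix
  F='10' vs E='0': no prefix
  F='10' vs H='11': no prefix
  H='11' vs E='0': no prefix
  H='11' vs F='10': no prefix
No violation found over all pairs.

YES -- this is a valid prefix code. No codeword is a prefix of any other codeword.


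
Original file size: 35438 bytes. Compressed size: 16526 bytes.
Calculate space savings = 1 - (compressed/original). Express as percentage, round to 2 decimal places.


ratio = compressed/original = 16526/35438 = 0.466336
savings = 1 - ratio = 1 - 0.466336 = 0.533664
as a percentage: 0.533664 * 100 = 53.37%

Space savings = 1 - 16526/35438 = 53.37%


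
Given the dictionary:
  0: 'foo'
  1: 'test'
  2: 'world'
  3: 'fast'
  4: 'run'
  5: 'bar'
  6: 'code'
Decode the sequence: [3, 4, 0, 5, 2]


Look up each index in the dictionary:
  3 -> 'fast'
  4 -> 'run'
  0 -> 'foo'
  5 -> 'bar'
  2 -> 'world'

Decoded: "fast run foo bar world"


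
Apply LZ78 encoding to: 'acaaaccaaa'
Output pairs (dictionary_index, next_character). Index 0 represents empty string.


LZ78 encoding steps:
Dictionary: {0: ''}
Step 1: w='' (idx 0), next='a' -> output (0, 'a'), add 'a' as idx 1
Step 2: w='' (idx 0), next='c' -> output (0, 'c'), add 'c' as idx 2
Step 3: w='a' (idx 1), next='a' -> output (1, 'a'), add 'aa' as idx 3
Step 4: w='a' (idx 1), next='c' -> output (1, 'c'), add 'ac' as idx 4
Step 5: w='c' (idx 2), next='a' -> output (2, 'a'), add 'ca' as idx 5
Step 6: w='aa' (idx 3), end of input -> output (3, '')


Encoded: [(0, 'a'), (0, 'c'), (1, 'a'), (1, 'c'), (2, 'a'), (3, '')]


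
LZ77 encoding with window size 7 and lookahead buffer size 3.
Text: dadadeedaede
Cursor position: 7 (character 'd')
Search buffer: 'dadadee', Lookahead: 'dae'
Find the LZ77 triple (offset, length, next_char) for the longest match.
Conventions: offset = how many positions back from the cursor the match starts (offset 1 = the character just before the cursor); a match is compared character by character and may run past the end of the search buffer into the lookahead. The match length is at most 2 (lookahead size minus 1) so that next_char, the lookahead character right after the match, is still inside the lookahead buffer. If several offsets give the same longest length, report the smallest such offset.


Try each offset into the search buffer:
  offset=1 (pos 6, char 'e'): match length 0
  offset=2 (pos 5, char 'e'): match length 0
  offset=3 (pos 4, char 'd'): match length 1
  offset=4 (pos 3, char 'a'): match length 0
  offset=5 (pos 2, char 'd'): match length 2
  offset=6 (pos 1, char 'a'): match length 0
  offset=7 (pos 0, char 'd'): match length 2
Longest match has length 2, found at offsets 5, 7; take the smallest, offset 5.
next_char = character at position 7 + 2 = 9 -> 'e'

Best match: offset=5, length=2 (matching 'da' starting at position 2)
LZ77 triple: (5, 2, 'e')


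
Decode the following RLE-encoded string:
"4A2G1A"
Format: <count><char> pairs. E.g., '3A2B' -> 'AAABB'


Expanding each <count><char> pair:
  4A -> 'AAAA'
  2G -> 'GG'
  1A -> 'A'

Decoded = AAAAGGA


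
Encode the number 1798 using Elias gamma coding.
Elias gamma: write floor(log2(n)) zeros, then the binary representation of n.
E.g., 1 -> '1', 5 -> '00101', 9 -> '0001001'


num_bits = floor(log2(1798)) + 1 = 11
leading_zeros = num_bits - 1 = 10
binary(1798) = 11100000110

Elias gamma(1798) = '0000000000' + '11100000110' = 000000000011100000110 (21 bits)


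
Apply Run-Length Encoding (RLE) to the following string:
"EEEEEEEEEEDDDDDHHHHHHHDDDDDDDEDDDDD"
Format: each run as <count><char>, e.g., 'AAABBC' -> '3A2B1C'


Scanning runs left to right:
  i=0: run of 'E' x 10 -> '10E'
  i=10: run of 'D' x 5 -> '5D'
  i=15: run of 'H' x 7 -> '7H'
  i=22: run of 'D' x 7 -> '7D'
  i=29: run of 'E' x 1 -> '1E'
  i=30: run of 'D' x 5 -> '5D'

RLE = 10E5D7H7D1E5D


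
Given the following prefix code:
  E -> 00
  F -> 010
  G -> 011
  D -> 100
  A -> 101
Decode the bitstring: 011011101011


Decoding step by step:
Bits 011 -> G
Bits 011 -> G
Bits 101 -> A
Bits 011 -> G


Decoded message: GGAG


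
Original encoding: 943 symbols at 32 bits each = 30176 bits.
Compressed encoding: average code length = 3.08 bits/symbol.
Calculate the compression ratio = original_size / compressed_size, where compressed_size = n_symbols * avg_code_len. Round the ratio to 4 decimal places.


original_size = n_symbols * orig_bits = 943 * 32 = 30176 bits
compressed_size = n_symbols * avg_code_len = 943 * 3.08 = 2904.44 bits
ratio = original_size / compressed_size = 30176 / 2904.44 = 10.3896

Compression ratio = 10.3896
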